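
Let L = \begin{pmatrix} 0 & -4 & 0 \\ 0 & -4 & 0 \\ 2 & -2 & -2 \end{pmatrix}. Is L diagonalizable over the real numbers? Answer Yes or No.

Characteristic polynomial: p(r) = r^3 + 6r^2 + 8r = r(r + 2)(r + 4).
All 3 eigenvalues are distinct, so L is diagonalizable.

Yes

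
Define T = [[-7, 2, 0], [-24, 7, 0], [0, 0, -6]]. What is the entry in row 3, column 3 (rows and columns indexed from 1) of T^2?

Characteristic polynomial: r^3 + 6r^2 - r - 6 = (r - 1)(r + 1)(r + 6), so the eigenvalues are -6, -1, 1.
r=1: eigenvector (1, 4, 0).
r=-6: eigenvector (0, 0, 1).
r=-1: eigenvector (-1, -3, 0).
P = [[1, 0, -1], [4, 0, -3], [0, 1, 0]], D = diag(1, -6, -1), P⁻¹ = [[-3, 1, 0], [0, 0, 1], [-4, 1, 0]].
T² = P·diag(1, 36, 1)·P⁻¹ = [[1, 0, 0], [0, 1, 0], [0, 0, 36]].
The requested entry is 36.

36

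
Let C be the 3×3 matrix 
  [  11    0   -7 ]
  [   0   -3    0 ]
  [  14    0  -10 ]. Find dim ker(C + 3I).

2

C + 3I = [[14, 0, -7], [0, 0, 0], [14, 0, -7]].
This matrix has rank 1, so its null space has dimension 3 − 1 = 2.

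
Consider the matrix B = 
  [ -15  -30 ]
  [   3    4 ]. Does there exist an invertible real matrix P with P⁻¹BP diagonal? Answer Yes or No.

Yes

Characteristic polynomial: p(r) = r^2 + 11r + 30 = (r + 5)(r + 6).
All 2 eigenvalues are distinct, so B is diagonalizable.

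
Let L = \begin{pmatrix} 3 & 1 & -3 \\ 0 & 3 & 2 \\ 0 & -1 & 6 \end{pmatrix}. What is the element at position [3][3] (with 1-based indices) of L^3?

186

Characteristic polynomial: t^3 - 12t^2 + 47t - 60 = (t - 5)(t - 4)(t - 3), so the eigenvalues are 3, 4, 5.
t=3: eigenvector (1, 0, 0).
t=5: eigenvector (1, -1, -1).
t=4: eigenvector (-1, 2, 1).
P = [[1, 1, -1], [0, -1, 2], [0, -1, 1]], D = diag(3, 5, 4), P⁻¹ = [[1, 0, 1], [0, 1, -2], [0, 1, -1]].
L³ = P·diag(27, 125, 64)·P⁻¹ = [[27, 61, -159], [0, 3, 122], [0, -61, 186]].
The requested entry is 186.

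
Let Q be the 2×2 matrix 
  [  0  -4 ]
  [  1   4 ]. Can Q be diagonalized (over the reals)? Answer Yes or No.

Characteristic polynomial: p(s) = s^2 - 4s + 4 = (s - 2)^2.
s = 2 has algebraic multiplicity 2; rank(Q − 2I) = 1, so geometric multiplicity = 1.
Geometric multiplicity < algebraic multiplicity, so Q is not diagonalizable.

No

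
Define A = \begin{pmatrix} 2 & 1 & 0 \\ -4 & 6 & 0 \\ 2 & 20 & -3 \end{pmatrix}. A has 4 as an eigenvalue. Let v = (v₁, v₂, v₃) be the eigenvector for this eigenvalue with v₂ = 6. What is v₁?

3

A − 4I = [[-2, 1, 0], [-4, 2, 0], [2, 20, -7]].
Solving (A − 4I)v = 0 gives the eigenspace spanned by (3, 6, 18).
With v₂ = 6, v = (3, 6, 18), so v₁ = 3.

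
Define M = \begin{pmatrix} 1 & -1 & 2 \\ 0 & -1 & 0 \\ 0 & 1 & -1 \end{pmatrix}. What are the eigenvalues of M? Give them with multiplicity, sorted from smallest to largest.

-1, -1, 1

Characteristic polynomial: p(μ) = μ^3 + μ^2 - μ - 1 = (μ - 1)(μ + 1)^2.
Roots (with multiplicity): -1, -1, 1.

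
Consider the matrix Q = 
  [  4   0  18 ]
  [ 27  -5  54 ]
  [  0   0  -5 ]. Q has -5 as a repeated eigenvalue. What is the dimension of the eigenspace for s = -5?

Q + 5I = [[9, 0, 18], [27, 0, 54], [0, 0, 0]].
This matrix has rank 1, so its null space has dimension 3 − 1 = 2.

2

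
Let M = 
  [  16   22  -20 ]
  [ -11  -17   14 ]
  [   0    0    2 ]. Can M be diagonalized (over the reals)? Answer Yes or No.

Characteristic polynomial: p(r) = r^3 - r^2 - 32r + 60 = (r - 5)(r - 2)(r + 6).
All 3 eigenvalues are distinct, so M is diagonalizable.

Yes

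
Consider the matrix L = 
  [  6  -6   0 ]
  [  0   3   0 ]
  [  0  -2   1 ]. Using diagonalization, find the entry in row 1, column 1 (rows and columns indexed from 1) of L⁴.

1296

Characteristic polynomial: r^3 - 10r^2 + 27r - 18 = (r - 6)(r - 3)(r - 1), so the eigenvalues are 1, 3, 6.
r=6: eigenvector (1, 0, 0).
r=1: eigenvector (0, 0, 1).
r=3: eigenvector (2, 1, -1).
P = [[1, 0, 2], [0, 0, 1], [0, 1, -1]], D = diag(6, 1, 3), P⁻¹ = [[1, -2, 0], [0, 1, 1], [0, 1, 0]].
L⁴ = P·diag(1296, 1, 81)·P⁻¹ = [[1296, -2430, 0], [0, 81, 0], [0, -80, 1]].
The requested entry is 1296.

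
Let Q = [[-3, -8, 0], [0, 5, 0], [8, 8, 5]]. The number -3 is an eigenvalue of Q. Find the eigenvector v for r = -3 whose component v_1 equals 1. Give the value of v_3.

Q + 3I = [[0, -8, 0], [0, 8, 0], [8, 8, 8]].
Solving (Q + 3I)v = 0 gives the eigenspace spanned by (1, 0, -1).
With v_1 = 1, v = (1, 0, -1), so v_3 = -1.

-1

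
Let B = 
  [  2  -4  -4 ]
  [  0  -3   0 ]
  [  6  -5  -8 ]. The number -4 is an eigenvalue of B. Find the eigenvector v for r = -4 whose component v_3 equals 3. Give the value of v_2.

B + 4I = [[6, -4, -4], [0, 1, 0], [6, -5, -4]].
Solving (B + 4I)v = 0 gives the eigenspace spanned by (2, 0, 3).
With v_3 = 3, v = (2, 0, 3), so v_2 = 0.

0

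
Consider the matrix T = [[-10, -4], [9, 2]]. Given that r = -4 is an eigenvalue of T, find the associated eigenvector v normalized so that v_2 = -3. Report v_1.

T + 4I = [[-6, -4], [9, 6]].
Solving (T + 4I)v = 0 gives the eigenspace spanned by (2, -3).
With v_2 = -3, v = (2, -3), so v_1 = 2.

2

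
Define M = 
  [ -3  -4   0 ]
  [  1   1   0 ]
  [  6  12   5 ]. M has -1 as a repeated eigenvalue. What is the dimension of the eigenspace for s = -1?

1

M + 1I = [[-2, -4, 0], [1, 2, 0], [6, 12, 6]].
This matrix has rank 2, so its null space has dimension 3 − 2 = 1.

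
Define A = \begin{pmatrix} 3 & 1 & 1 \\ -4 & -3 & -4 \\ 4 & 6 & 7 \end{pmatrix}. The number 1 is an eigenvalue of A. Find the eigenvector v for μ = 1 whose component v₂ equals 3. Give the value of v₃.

A − 1I = [[2, 1, 1], [-4, -4, -4], [4, 6, 6]].
Solving (A − 1I)v = 0 gives the eigenspace spanned by (0, 3, -3).
With v₂ = 3, v = (0, 3, -3), so v₃ = -3.

-3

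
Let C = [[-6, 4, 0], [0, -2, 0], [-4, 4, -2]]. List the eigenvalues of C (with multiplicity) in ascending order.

-6, -2, -2

Characteristic polynomial: p(λ) = λ^3 + 10λ^2 + 28λ + 24 = (λ + 2)^2(λ + 6).
Roots (with multiplicity): -6, -2, -2.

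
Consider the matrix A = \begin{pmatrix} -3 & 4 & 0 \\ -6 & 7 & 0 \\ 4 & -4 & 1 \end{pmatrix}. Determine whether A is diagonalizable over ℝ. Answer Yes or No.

Yes

Characteristic polynomial: p(s) = s^3 - 5s^2 + 7s - 3 = (s - 3)(s - 1)^2.
s = 1 has algebraic multiplicity 2; rank(A − 1I) = 1, so geometric multiplicity = 2.
Every eigenvalue has geometric = algebraic multiplicity, so A is diagonalizable.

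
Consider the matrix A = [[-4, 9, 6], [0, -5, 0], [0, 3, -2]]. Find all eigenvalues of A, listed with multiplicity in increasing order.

-5, -4, -2

Characteristic polynomial: p(t) = t^3 + 11t^2 + 38t + 40 = (t + 2)(t + 4)(t + 5).
Roots (with multiplicity): -5, -4, -2.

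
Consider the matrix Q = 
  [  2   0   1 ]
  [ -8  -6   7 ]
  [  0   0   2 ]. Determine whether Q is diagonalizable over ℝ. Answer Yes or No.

No

Characteristic polynomial: p(μ) = μ^3 + 2μ^2 - 20μ + 24 = (μ - 2)^2(μ + 6).
μ = 2 has algebraic multiplicity 2; rank(Q − 2I) = 2, so geometric multiplicity = 1.
Geometric multiplicity < algebraic multiplicity, so Q is not diagonalizable.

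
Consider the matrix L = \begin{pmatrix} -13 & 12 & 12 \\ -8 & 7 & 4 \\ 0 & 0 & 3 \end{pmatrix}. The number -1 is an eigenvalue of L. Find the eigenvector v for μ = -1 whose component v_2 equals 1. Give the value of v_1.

1

L + 1I = [[-12, 12, 12], [-8, 8, 4], [0, 0, 4]].
Solving (L + 1I)v = 0 gives the eigenspace spanned by (1, 1, 0).
With v_2 = 1, v = (1, 1, 0), so v_1 = 1.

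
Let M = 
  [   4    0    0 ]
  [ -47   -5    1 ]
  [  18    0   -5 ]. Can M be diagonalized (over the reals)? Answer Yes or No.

No

Characteristic polynomial: p(μ) = μ^3 + 6μ^2 - 15μ - 100 = (μ - 4)(μ + 5)^2.
μ = -5 has algebraic multiplicity 2; rank(M + 5I) = 2, so geometric multiplicity = 1.
Geometric multiplicity < algebraic multiplicity, so M is not diagonalizable.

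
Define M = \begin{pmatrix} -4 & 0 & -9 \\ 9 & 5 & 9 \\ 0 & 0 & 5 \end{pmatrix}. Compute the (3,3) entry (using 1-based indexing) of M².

25

Characteristic polynomial: λ^3 - 6λ^2 - 15λ + 100 = (λ - 5)^2(λ + 4), so the eigenvalues are -4, 5, 5.
λ=-4: eigenvector (1, -1, 0).
λ=5: eigenvector (0, 1, 0).
λ=5: eigenvector (-1, 0, 1).
P = [[1, 0, -1], [-1, 1, 0], [0, 0, 1]], D = diag(-4, 5, 5), P⁻¹ = [[1, 0, 1], [1, 1, 1], [0, 0, 1]].
M² = P·diag(16, 25, 25)·P⁻¹ = [[16, 0, -9], [9, 25, 9], [0, 0, 25]].
The requested entry is 25.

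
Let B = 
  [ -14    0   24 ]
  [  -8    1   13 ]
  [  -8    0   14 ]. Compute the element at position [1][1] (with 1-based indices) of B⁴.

16

Characteristic polynomial: μ^3 - μ^2 - 4μ + 4 = (μ - 2)(μ - 1)(μ + 2), so the eigenvalues are -2, 1, 2.
μ=2: eigenvector (-3, -2, -2).
μ=1: eigenvector (0, 1, 0).
μ=-2: eigenvector (2, 1, 1).
P = [[-3, 0, 2], [-2, 1, 1], [-2, 0, 1]], D = diag(2, 1, -2), P⁻¹ = [[1, 0, -2], [0, 1, -1], [2, 0, -3]].
B⁴ = P·diag(16, 1, 16)·P⁻¹ = [[16, 0, 0], [0, 1, 15], [0, 0, 16]].
The requested entry is 16.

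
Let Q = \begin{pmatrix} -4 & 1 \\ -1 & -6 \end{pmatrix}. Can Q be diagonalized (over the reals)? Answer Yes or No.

Characteristic polynomial: p(t) = t^2 + 10t + 25 = (t + 5)^2.
t = -5 has algebraic multiplicity 2; rank(Q + 5I) = 1, so geometric multiplicity = 1.
Geometric multiplicity < algebraic multiplicity, so Q is not diagonalizable.

No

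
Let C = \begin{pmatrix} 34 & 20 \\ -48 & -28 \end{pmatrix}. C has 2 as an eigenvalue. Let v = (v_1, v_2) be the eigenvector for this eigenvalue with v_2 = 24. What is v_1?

C − 2I = [[32, 20], [-48, -30]].
Solving (C − 2I)v = 0 gives the eigenspace spanned by (-15, 24).
With v_2 = 24, v = (-15, 24), so v_1 = -15.

-15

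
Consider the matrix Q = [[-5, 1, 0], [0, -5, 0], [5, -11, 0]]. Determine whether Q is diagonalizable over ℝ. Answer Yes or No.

No

Characteristic polynomial: p(μ) = μ^3 + 10μ^2 + 25μ = μ(μ + 5)^2.
μ = -5 has algebraic multiplicity 2; rank(Q + 5I) = 2, so geometric multiplicity = 1.
Geometric multiplicity < algebraic multiplicity, so Q is not diagonalizable.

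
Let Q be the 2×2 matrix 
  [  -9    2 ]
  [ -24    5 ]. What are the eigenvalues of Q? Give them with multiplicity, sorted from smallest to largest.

Characteristic polynomial: p(t) = t^2 + 4t + 3 = (t + 1)(t + 3).
Roots (with multiplicity): -3, -1.

-3, -1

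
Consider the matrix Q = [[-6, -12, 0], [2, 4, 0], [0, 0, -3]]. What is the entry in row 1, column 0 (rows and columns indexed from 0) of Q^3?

8

Characteristic polynomial: λ^3 + 5λ^2 + 6λ = λ(λ + 2)(λ + 3), so the eigenvalues are -3, -2, 0.
λ=-2: eigenvector (3, -1, 0).
λ=0: eigenvector (-2, 1, 0).
λ=-3: eigenvector (0, 0, 1).
P = [[3, -2, 0], [-1, 1, 0], [0, 0, 1]], D = diag(-2, 0, -3), P⁻¹ = [[1, 2, 0], [1, 3, 0], [0, 0, 1]].
Q³ = P·diag(-8, 0, -27)·P⁻¹ = [[-24, -48, 0], [8, 16, 0], [0, 0, -27]].
The requested entry is 8.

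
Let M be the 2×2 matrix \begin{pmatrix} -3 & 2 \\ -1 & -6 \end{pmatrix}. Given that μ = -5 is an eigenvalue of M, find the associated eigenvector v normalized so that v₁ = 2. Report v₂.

M + 5I = [[2, 2], [-1, -1]].
Solving (M + 5I)v = 0 gives the eigenspace spanned by (2, -2).
With v₁ = 2, v = (2, -2), so v₂ = -2.

-2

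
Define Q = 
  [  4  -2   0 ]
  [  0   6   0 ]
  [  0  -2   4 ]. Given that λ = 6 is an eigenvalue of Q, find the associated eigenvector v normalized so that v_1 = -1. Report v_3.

Q − 6I = [[-2, -2, 0], [0, 0, 0], [0, -2, -2]].
Solving (Q − 6I)v = 0 gives the eigenspace spanned by (-1, 1, -1).
With v_1 = -1, v = (-1, 1, -1), so v_3 = -1.

-1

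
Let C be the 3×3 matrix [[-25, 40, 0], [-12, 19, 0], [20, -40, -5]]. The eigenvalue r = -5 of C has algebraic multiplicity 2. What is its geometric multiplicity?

C + 5I = [[-20, 40, 0], [-12, 24, 0], [20, -40, 0]].
This matrix has rank 1, so its null space has dimension 3 − 1 = 2.

2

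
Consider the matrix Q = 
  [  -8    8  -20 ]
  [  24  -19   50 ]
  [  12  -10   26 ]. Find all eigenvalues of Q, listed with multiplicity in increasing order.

Characteristic polynomial: p(r) = r^3 + r^2 - 2r = r(r - 1)(r + 2).
Roots (with multiplicity): -2, 0, 1.

-2, 0, 1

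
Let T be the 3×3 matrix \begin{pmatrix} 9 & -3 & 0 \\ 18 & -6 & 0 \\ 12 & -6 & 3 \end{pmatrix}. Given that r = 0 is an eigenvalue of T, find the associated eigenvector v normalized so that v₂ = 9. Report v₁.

3

T = [[9, -3, 0], [18, -6, 0], [12, -6, 3]].
Solving (T)v = 0 gives the eigenspace spanned by (3, 9, 6).
With v₂ = 9, v = (3, 9, 6), so v₁ = 3.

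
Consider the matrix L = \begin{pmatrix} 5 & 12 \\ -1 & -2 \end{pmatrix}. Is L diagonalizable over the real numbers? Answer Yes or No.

Characteristic polynomial: p(s) = s^2 - 3s + 2 = (s - 2)(s - 1).
All 2 eigenvalues are distinct, so L is diagonalizable.

Yes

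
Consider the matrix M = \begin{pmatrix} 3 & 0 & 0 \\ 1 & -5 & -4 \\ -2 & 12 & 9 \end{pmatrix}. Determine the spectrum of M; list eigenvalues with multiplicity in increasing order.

1, 3, 3

Characteristic polynomial: p(s) = s^3 - 7s^2 + 15s - 9 = (s - 3)^2(s - 1).
Roots (with multiplicity): 1, 3, 3.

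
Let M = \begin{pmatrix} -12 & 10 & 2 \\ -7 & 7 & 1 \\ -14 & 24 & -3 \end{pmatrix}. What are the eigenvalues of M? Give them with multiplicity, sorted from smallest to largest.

Characteristic polynomial: p(t) = t^3 + 8t^2 + 5t - 50 = (t - 2)(t + 5)^2.
Roots (with multiplicity): -5, -5, 2.

-5, -5, 2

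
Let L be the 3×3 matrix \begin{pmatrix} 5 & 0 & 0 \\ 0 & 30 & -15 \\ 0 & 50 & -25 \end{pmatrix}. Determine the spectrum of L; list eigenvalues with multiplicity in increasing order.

Characteristic polynomial: p(λ) = λ^3 - 10λ^2 + 25λ = λ(λ - 5)^2.
Roots (with multiplicity): 0, 5, 5.

0, 5, 5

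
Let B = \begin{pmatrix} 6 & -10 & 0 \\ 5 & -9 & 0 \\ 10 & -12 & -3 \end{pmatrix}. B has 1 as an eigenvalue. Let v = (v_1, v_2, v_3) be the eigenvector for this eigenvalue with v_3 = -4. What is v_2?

-2

B − 1I = [[5, -10, 0], [5, -10, 0], [10, -12, -4]].
Solving (B − 1I)v = 0 gives the eigenspace spanned by (-4, -2, -4).
With v_3 = -4, v = (-4, -2, -4), so v_2 = -2.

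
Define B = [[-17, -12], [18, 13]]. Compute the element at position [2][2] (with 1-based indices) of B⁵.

Characteristic polynomial: r^2 + 4r - 5 = (r - 1)(r + 5), so the eigenvalues are -5, 1.
r=-5: eigenvector (1, -1).
r=1: eigenvector (-2, 3).
P = [[1, -2], [-1, 3]], D = diag(-5, 1), P⁻¹ = [[3, 2], [1, 1]].
B⁵ = P·diag(-3125, 1)·P⁻¹ = [[-9377, -6252], [9378, 6253]].
The requested entry is 6253.

6253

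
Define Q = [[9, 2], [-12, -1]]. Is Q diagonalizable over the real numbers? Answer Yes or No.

Characteristic polynomial: p(r) = r^2 - 8r + 15 = (r - 5)(r - 3).
All 2 eigenvalues are distinct, so Q is diagonalizable.

Yes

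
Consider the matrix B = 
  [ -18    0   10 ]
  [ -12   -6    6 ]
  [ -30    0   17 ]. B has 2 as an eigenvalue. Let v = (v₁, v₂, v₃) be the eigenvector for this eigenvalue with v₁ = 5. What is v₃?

10

B − 2I = [[-20, 0, 10], [-12, -8, 6], [-30, 0, 15]].
Solving (B − 2I)v = 0 gives the eigenspace spanned by (5, 0, 10).
With v₁ = 5, v = (5, 0, 10), so v₃ = 10.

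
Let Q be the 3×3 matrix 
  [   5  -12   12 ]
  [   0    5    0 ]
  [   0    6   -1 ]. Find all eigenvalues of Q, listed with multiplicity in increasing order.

-1, 5, 5

Characteristic polynomial: p(t) = t^3 - 9t^2 + 15t + 25 = (t - 5)^2(t + 1).
Roots (with multiplicity): -1, 5, 5.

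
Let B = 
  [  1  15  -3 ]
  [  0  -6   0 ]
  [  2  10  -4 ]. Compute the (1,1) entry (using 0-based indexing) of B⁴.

1296

Characteristic polynomial: s^3 + 9s^2 + 20s + 12 = (s + 1)(s + 2)(s + 6), so the eigenvalues are -6, -2, -1.
s=-1: eigenvector (3, 0, 2).
s=-2: eigenvector (1, 0, 1).
s=-6: eigenvector (-3, 1, -2).
P = [[3, 1, -3], [0, 0, 1], [2, 1, -2]], D = diag(-1, -2, -6), P⁻¹ = [[1, 1, -1], [-2, 0, 3], [0, 1, 0]].
B⁴ = P·diag(1, 16, 1296)·P⁻¹ = [[-29, -3885, 45], [0, 1296, 0], [-30, -2590, 46]].
The requested entry is 1296.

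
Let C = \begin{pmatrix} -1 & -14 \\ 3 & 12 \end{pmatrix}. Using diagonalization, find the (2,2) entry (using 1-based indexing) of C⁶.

Characteristic polynomial: μ^2 - 11μ + 30 = (μ - 6)(μ - 5), so the eigenvalues are 5, 6.
μ=6: eigenvector (-2, 1).
μ=5: eigenvector (7, -3).
P = [[-2, 7], [1, -3]], D = diag(6, 5), P⁻¹ = [[3, 7], [1, 2]].
C⁶ = P·diag(46656, 15625)·P⁻¹ = [[-170561, -434434], [93093, 232842]].
The requested entry is 232842.

232842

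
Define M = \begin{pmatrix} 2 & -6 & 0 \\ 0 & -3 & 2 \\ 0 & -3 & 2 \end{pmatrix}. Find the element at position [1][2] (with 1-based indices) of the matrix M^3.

-6

Characteristic polynomial: s^3 - s^2 - 2s = s(s - 2)(s + 1), so the eigenvalues are -1, 0, 2.
s=0: eigenvector (6, 2, 3).
s=-1: eigenvector (2, 1, 1).
s=2: eigenvector (1, 0, 0).
P = [[6, 2, 1], [2, 1, 0], [3, 1, 0]], D = diag(0, -1, 2), P⁻¹ = [[0, -1, 1], [0, 3, -2], [1, 0, -2]].
M³ = P·diag(0, -1, 8)·P⁻¹ = [[8, -6, -12], [0, -3, 2], [0, -3, 2]].
The requested entry is -6.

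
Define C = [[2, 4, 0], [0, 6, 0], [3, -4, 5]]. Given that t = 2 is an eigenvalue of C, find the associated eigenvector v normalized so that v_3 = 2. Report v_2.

C − 2I = [[0, 4, 0], [0, 4, 0], [3, -4, 3]].
Solving (C − 2I)v = 0 gives the eigenspace spanned by (-2, 0, 2).
With v_3 = 2, v = (-2, 0, 2), so v_2 = 0.

0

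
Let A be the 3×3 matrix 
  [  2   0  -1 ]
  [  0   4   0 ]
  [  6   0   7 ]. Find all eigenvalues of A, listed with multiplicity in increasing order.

4, 4, 5

Characteristic polynomial: p(r) = r^3 - 13r^2 + 56r - 80 = (r - 5)(r - 4)^2.
Roots (with multiplicity): 4, 4, 5.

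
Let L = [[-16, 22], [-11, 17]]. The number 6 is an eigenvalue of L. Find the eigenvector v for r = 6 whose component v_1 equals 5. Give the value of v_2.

5

L − 6I = [[-22, 22], [-11, 11]].
Solving (L − 6I)v = 0 gives the eigenspace spanned by (5, 5).
With v_1 = 5, v = (5, 5), so v_2 = 5.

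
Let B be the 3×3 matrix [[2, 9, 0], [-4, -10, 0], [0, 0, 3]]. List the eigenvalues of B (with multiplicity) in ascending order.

Characteristic polynomial: p(s) = s^3 + 5s^2 - 8s - 48 = (s - 3)(s + 4)^2.
Roots (with multiplicity): -4, -4, 3.

-4, -4, 3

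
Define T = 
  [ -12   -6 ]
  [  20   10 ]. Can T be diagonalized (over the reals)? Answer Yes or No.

Characteristic polynomial: p(μ) = μ^2 + 2μ = μ(μ + 2).
All 2 eigenvalues are distinct, so T is diagonalizable.

Yes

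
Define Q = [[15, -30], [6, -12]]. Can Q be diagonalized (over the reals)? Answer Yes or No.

Characteristic polynomial: p(μ) = μ^2 - 3μ = μ(μ - 3).
All 2 eigenvalues are distinct, so Q is diagonalizable.

Yes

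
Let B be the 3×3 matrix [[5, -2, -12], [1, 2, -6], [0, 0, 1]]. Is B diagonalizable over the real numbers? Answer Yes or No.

Characteristic polynomial: p(r) = r^3 - 8r^2 + 19r - 12 = (r - 4)(r - 3)(r - 1).
All 3 eigenvalues are distinct, so B is diagonalizable.

Yes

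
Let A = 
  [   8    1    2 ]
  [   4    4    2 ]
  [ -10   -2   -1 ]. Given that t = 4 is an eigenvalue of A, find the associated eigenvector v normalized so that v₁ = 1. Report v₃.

A − 4I = [[4, 1, 2], [4, 0, 2], [-10, -2, -5]].
Solving (A − 4I)v = 0 gives the eigenspace spanned by (1, 0, -2).
With v₁ = 1, v = (1, 0, -2), so v₃ = -2.

-2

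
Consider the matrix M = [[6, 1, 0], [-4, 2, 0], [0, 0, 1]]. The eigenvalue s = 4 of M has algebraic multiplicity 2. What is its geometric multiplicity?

M − 4I = [[2, 1, 0], [-4, -2, 0], [0, 0, -3]].
This matrix has rank 2, so its null space has dimension 3 − 2 = 1.

1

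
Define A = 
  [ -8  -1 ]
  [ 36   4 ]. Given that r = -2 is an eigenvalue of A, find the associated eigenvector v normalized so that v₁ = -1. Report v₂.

6

A + 2I = [[-6, -1], [36, 6]].
Solving (A + 2I)v = 0 gives the eigenspace spanned by (-1, 6).
With v₁ = -1, v = (-1, 6), so v₂ = 6.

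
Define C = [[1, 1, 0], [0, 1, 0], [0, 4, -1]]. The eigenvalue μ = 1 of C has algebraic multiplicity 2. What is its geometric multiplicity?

C − 1I = [[0, 1, 0], [0, 0, 0], [0, 4, -2]].
This matrix has rank 2, so its null space has dimension 3 − 2 = 1.

1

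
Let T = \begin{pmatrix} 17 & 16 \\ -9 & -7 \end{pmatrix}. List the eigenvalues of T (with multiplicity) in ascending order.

Characteristic polynomial: p(r) = r^2 - 10r + 25 = (r - 5)^2.
Roots (with multiplicity): 5, 5.

5, 5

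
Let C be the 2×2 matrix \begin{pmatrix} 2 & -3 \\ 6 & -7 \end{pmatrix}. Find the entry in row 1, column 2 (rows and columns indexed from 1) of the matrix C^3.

Characteristic polynomial: λ^2 + 5λ + 4 = (λ + 1)(λ + 4), so the eigenvalues are -4, -1.
λ=-4: eigenvector (1, 2).
λ=-1: eigenvector (-1, -1).
P = [[1, -1], [2, -1]], D = diag(-4, -1), P⁻¹ = [[-1, 1], [-2, 1]].
C³ = P·diag(-64, -1)·P⁻¹ = [[62, -63], [126, -127]].
The requested entry is -63.

-63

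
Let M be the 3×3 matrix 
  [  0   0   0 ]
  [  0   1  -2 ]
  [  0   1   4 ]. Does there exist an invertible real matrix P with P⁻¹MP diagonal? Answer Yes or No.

Characteristic polynomial: p(μ) = μ^3 - 5μ^2 + 6μ = μ(μ - 3)(μ - 2).
All 3 eigenvalues are distinct, so M is diagonalizable.

Yes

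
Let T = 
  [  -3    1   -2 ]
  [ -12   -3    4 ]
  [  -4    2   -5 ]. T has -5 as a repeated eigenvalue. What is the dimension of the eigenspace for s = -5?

1

T + 5I = [[2, 1, -2], [-12, 2, 4], [-4, 2, 0]].
This matrix has rank 2, so its null space has dimension 3 − 2 = 1.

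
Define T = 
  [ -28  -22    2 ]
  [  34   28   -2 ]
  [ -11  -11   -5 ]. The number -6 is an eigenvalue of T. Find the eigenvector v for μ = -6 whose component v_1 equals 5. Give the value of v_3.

T + 6I = [[-22, -22, 2], [34, 34, -2], [-11, -11, 1]].
Solving (T + 6I)v = 0 gives the eigenspace spanned by (5, -5, 0).
With v_1 = 5, v = (5, -5, 0), so v_3 = 0.

0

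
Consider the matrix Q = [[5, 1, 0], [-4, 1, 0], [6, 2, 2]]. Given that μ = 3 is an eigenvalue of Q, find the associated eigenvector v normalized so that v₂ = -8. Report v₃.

8

Q − 3I = [[2, 1, 0], [-4, -2, 0], [6, 2, -1]].
Solving (Q − 3I)v = 0 gives the eigenspace spanned by (4, -8, 8).
With v₂ = -8, v = (4, -8, 8), so v₃ = 8.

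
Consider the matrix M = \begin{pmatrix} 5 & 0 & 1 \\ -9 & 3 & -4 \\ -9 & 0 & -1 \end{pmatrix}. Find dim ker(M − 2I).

M − 2I = [[3, 0, 1], [-9, 1, -4], [-9, 0, -3]].
This matrix has rank 2, so its null space has dimension 3 − 2 = 1.

1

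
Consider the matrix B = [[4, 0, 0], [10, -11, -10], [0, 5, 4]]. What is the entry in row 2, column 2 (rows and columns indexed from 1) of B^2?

71

Characteristic polynomial: λ^3 + 3λ^2 - 22λ - 24 = (λ - 4)(λ + 1)(λ + 6), so the eigenvalues are -6, -1, 4.
λ=4: eigenvector (1, 0, 1).
λ=-1: eigenvector (0, -1, 1).
λ=-6: eigenvector (0, -2, 1).
P = [[1, 0, 0], [0, -1, -2], [1, 1, 1]], D = diag(4, -1, -6), P⁻¹ = [[1, 0, 0], [-2, 1, 2], [1, -1, -1]].
B² = P·diag(16, 1, 36)·P⁻¹ = [[16, 0, 0], [-70, 71, 70], [50, -35, -34]].
The requested entry is 71.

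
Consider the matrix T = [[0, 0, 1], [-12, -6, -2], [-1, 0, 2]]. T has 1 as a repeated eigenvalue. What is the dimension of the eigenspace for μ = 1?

T − 1I = [[-1, 0, 1], [-12, -7, -2], [-1, 0, 1]].
This matrix has rank 2, so its null space has dimension 3 − 2 = 1.

1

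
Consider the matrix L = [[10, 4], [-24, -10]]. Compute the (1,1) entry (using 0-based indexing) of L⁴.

16

Characteristic polynomial: t^2 - 4 = (t - 2)(t + 2), so the eigenvalues are -2, 2.
t=-2: eigenvector (1, -3).
t=2: eigenvector (1, -2).
P = [[1, 1], [-3, -2]], D = diag(-2, 2), P⁻¹ = [[-2, -1], [3, 1]].
L⁴ = P·diag(16, 16)·P⁻¹ = [[16, 0], [0, 16]].
The requested entry is 16.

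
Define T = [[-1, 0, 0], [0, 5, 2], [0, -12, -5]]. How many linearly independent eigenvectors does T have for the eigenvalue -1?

T + 1I = [[0, 0, 0], [0, 6, 2], [0, -12, -4]].
This matrix has rank 1, so its null space has dimension 3 − 1 = 2.

2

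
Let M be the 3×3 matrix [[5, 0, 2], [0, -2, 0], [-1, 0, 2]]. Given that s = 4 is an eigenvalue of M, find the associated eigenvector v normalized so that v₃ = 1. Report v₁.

-2

M − 4I = [[1, 0, 2], [0, -6, 0], [-1, 0, -2]].
Solving (M − 4I)v = 0 gives the eigenspace spanned by (-2, 0, 1).
With v₃ = 1, v = (-2, 0, 1), so v₁ = -2.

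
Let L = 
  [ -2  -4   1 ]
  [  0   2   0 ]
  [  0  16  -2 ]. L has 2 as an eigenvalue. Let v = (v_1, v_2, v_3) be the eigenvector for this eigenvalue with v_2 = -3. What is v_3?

-12

L − 2I = [[-4, -4, 1], [0, 0, 0], [0, 16, -4]].
Solving (L − 2I)v = 0 gives the eigenspace spanned by (0, -3, -12).
With v_2 = -3, v = (0, -3, -12), so v_3 = -12.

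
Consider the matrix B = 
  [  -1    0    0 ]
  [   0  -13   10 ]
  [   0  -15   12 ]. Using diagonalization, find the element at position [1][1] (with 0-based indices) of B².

Characteristic polynomial: s^3 + 2s^2 - 5s - 6 = (s - 2)(s + 1)(s + 3), so the eigenvalues are -3, -1, 2.
s=-1: eigenvector (1, 0, 0).
s=2: eigenvector (0, -2, -3).
s=-3: eigenvector (0, 1, 1).
P = [[1, 0, 0], [0, -2, 1], [0, -3, 1]], D = diag(-1, 2, -3), P⁻¹ = [[1, 0, 0], [0, 1, -1], [0, 3, -2]].
B² = P·diag(1, 4, 9)·P⁻¹ = [[1, 0, 0], [0, 19, -10], [0, 15, -6]].
The requested entry is 19.

19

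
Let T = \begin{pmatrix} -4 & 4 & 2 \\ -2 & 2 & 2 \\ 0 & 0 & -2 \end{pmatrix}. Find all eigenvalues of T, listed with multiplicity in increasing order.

-2, -2, 0

Characteristic polynomial: p(μ) = μ^3 + 4μ^2 + 4μ = μ(μ + 2)^2.
Roots (with multiplicity): -2, -2, 0.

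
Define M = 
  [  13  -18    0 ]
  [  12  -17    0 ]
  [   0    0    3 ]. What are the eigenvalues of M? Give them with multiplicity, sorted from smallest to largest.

Characteristic polynomial: p(λ) = λ^3 + λ^2 - 17λ + 15 = (λ - 3)(λ - 1)(λ + 5).
Roots (with multiplicity): -5, 1, 3.

-5, 1, 3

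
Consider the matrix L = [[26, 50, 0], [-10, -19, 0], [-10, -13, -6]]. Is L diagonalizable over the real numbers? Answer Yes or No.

Characteristic polynomial: p(λ) = λ^3 - λ^2 - 36λ + 36 = (λ - 6)(λ - 1)(λ + 6).
All 3 eigenvalues are distinct, so L is diagonalizable.

Yes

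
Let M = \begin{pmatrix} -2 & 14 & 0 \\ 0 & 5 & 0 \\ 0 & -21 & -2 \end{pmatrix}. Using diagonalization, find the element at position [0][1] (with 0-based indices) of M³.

Characteristic polynomial: λ^3 - λ^2 - 16λ - 20 = (λ - 5)(λ + 2)^2, so the eigenvalues are -2, -2, 5.
λ=-2: eigenvector (0, 0, 1).
λ=5: eigenvector (2, 1, -3).
λ=-2: eigenvector (1, 0, 0).
P = [[0, 2, 1], [0, 1, 0], [1, -3, 0]], D = diag(-2, 5, -2), P⁻¹ = [[0, 3, 1], [0, 1, 0], [1, -2, 0]].
M³ = P·diag(-8, 125, -8)·P⁻¹ = [[-8, 266, 0], [0, 125, 0], [0, -399, -8]].
The requested entry is 266.

266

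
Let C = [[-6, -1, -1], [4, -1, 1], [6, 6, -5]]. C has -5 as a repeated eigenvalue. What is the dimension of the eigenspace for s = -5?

C + 5I = [[-1, -1, -1], [4, 4, 1], [6, 6, 0]].
This matrix has rank 2, so its null space has dimension 3 − 2 = 1.

1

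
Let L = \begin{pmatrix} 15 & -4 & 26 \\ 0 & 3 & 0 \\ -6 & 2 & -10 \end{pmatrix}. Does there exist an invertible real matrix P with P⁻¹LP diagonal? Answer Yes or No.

Characteristic polynomial: p(s) = s^3 - 8s^2 + 21s - 18 = (s - 3)^2(s - 2).
s = 3 has algebraic multiplicity 2; rank(L − 3I) = 1, so geometric multiplicity = 2.
Every eigenvalue has geometric = algebraic multiplicity, so L is diagonalizable.

Yes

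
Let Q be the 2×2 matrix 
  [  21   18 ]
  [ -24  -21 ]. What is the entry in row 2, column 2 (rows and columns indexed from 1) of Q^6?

Characteristic polynomial: λ^2 - 9 = (λ - 3)(λ + 3), so the eigenvalues are -3, 3.
λ=3: eigenvector (-1, 1).
λ=-3: eigenvector (-3, 4).
P = [[-1, -3], [1, 4]], D = diag(3, -3), P⁻¹ = [[-4, -3], [1, 1]].
Q⁶ = P·diag(729, 729)·P⁻¹ = [[729, 0], [0, 729]].
The requested entry is 729.

729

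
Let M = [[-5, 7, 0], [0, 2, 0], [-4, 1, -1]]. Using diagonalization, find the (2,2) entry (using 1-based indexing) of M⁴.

Characteristic polynomial: r^3 + 4r^2 - 7r - 10 = (r - 2)(r + 1)(r + 5), so the eigenvalues are -5, -1, 2.
r=-5: eigenvector (1, 0, 1).
r=2: eigenvector (1, 1, -1).
r=-1: eigenvector (0, 0, 1).
P = [[1, 1, 0], [0, 1, 0], [1, -1, 1]], D = diag(-5, 2, -1), P⁻¹ = [[1, -1, 0], [0, 1, 0], [-1, 2, 1]].
M⁴ = P·diag(625, 16, 1)·P⁻¹ = [[625, -609, 0], [0, 16, 0], [624, -639, 1]].
The requested entry is 16.

16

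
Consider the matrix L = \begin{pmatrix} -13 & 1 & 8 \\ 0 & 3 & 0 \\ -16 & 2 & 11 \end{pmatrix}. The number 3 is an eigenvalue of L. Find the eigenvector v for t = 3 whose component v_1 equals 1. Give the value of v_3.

L − 3I = [[-16, 1, 8], [0, 0, 0], [-16, 2, 8]].
Solving (L − 3I)v = 0 gives the eigenspace spanned by (1, 0, 2).
With v_1 = 1, v = (1, 0, 2), so v_3 = 2.

2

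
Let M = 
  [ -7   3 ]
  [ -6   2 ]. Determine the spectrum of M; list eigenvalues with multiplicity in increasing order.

-4, -1

Characteristic polynomial: p(s) = s^2 + 5s + 4 = (s + 1)(s + 4).
Roots (with multiplicity): -4, -1.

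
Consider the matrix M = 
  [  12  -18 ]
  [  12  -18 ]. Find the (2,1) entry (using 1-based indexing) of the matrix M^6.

Characteristic polynomial: μ^2 + 6μ = μ(μ + 6), so the eigenvalues are -6, 0.
μ=0: eigenvector (-3, -2).
μ=-6: eigenvector (1, 1).
P = [[-3, 1], [-2, 1]], D = diag(0, -6), P⁻¹ = [[-1, 1], [-2, 3]].
M⁶ = P·diag(0, 46656)·P⁻¹ = [[-93312, 139968], [-93312, 139968]].
The requested entry is -93312.

-93312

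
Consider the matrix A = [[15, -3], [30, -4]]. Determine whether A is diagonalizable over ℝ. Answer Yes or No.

Characteristic polynomial: p(s) = s^2 - 11s + 30 = (s - 6)(s - 5).
All 2 eigenvalues are distinct, so A is diagonalizable.

Yes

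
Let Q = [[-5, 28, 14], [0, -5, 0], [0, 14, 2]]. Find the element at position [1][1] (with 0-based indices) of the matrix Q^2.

25

Characteristic polynomial: t^3 + 8t^2 + 5t - 50 = (t - 2)(t + 5)^2, so the eigenvalues are -5, -5, 2.
t=2: eigenvector (2, 0, 1).
t=-5: eigenvector (-4, 1, -2).
t=-5: eigenvector (1, 0, 0).
P = [[2, -4, 1], [0, 1, 0], [1, -2, 0]], D = diag(2, -5, -5), P⁻¹ = [[0, 2, 1], [0, 1, 0], [1, 0, -2]].
Q² = P·diag(4, 25, 25)·P⁻¹ = [[25, -84, -42], [0, 25, 0], [0, -42, 4]].
The requested entry is 25.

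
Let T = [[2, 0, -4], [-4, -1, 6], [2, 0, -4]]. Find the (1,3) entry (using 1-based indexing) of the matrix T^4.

32

Characteristic polynomial: r^3 + 3r^2 + 2r = r(r + 1)(r + 2), so the eigenvalues are -2, -1, 0.
r=-2: eigenvector (1, -2, 1).
r=0: eigenvector (-2, 2, -1).
r=-1: eigenvector (0, 1, 0).
P = [[1, -2, 0], [-2, 2, 1], [1, -1, 0]], D = diag(-2, 0, -1), P⁻¹ = [[-1, 0, 2], [-1, 0, 1], [0, 1, 2]].
T⁴ = P·diag(16, 0, 1)·P⁻¹ = [[-16, 0, 32], [32, 1, -62], [-16, 0, 32]].
The requested entry is 32.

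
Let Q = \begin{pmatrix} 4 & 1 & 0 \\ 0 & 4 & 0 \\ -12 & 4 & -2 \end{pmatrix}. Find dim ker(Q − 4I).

1

Q − 4I = [[0, 1, 0], [0, 0, 0], [-12, 4, -6]].
This matrix has rank 2, so its null space has dimension 3 − 2 = 1.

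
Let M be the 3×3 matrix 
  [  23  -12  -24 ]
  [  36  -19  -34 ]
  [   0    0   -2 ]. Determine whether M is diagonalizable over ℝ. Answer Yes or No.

Yes

Characteristic polynomial: p(λ) = λ^3 - 2λ^2 - 13λ - 10 = (λ - 5)(λ + 1)(λ + 2).
All 3 eigenvalues are distinct, so M is diagonalizable.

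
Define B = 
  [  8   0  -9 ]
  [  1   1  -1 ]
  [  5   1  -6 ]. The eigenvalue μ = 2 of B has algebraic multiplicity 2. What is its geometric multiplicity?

B − 2I = [[6, 0, -9], [1, -1, -1], [5, 1, -8]].
This matrix has rank 2, so its null space has dimension 3 − 2 = 1.

1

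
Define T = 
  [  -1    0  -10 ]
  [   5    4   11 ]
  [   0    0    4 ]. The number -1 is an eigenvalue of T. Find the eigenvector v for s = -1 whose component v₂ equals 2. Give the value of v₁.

-2

T + 1I = [[0, 0, -10], [5, 5, 11], [0, 0, 5]].
Solving (T + 1I)v = 0 gives the eigenspace spanned by (-2, 2, 0).
With v₂ = 2, v = (-2, 2, 0), so v₁ = -2.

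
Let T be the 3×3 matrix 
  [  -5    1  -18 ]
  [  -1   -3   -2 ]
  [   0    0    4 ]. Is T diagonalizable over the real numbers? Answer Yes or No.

No

Characteristic polynomial: p(r) = r^3 + 4r^2 - 16r - 64 = (r - 4)(r + 4)^2.
r = -4 has algebraic multiplicity 2; rank(T + 4I) = 2, so geometric multiplicity = 1.
Geometric multiplicity < algebraic multiplicity, so T is not diagonalizable.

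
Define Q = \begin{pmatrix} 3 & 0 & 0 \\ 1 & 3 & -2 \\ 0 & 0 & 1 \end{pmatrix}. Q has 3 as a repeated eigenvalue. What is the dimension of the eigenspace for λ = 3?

Q − 3I = [[0, 0, 0], [1, 0, -2], [0, 0, -2]].
This matrix has rank 2, so its null space has dimension 3 − 2 = 1.

1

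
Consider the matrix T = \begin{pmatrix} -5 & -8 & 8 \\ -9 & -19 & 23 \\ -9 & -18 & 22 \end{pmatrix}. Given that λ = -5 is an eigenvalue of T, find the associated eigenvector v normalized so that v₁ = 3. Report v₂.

3

T + 5I = [[0, -8, 8], [-9, -14, 23], [-9, -18, 27]].
Solving (T + 5I)v = 0 gives the eigenspace spanned by (3, 3, 3).
With v₁ = 3, v = (3, 3, 3), so v₂ = 3.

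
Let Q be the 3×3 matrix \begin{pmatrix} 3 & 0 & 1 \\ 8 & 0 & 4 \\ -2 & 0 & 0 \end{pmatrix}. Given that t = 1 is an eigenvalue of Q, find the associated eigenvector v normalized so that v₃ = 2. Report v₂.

0

Q − 1I = [[2, 0, 1], [8, -1, 4], [-2, 0, -1]].
Solving (Q − 1I)v = 0 gives the eigenspace spanned by (-1, 0, 2).
With v₃ = 2, v = (-1, 0, 2), so v₂ = 0.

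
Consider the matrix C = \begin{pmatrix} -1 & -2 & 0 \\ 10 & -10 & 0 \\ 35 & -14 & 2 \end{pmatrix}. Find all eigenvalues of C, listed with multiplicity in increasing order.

-6, -5, 2

Characteristic polynomial: p(s) = s^3 + 9s^2 + 8s - 60 = (s - 2)(s + 5)(s + 6).
Roots (with multiplicity): -6, -5, 2.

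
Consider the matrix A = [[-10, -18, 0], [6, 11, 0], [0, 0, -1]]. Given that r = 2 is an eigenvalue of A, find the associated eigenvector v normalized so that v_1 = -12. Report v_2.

A − 2I = [[-12, -18, 0], [6, 9, 0], [0, 0, -3]].
Solving (A − 2I)v = 0 gives the eigenspace spanned by (-12, 8, 0).
With v_1 = -12, v = (-12, 8, 0), so v_2 = 8.

8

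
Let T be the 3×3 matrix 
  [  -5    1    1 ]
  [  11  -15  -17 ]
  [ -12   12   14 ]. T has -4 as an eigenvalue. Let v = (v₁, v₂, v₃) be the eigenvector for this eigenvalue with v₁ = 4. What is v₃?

T + 4I = [[-1, 1, 1], [11, -11, -17], [-12, 12, 18]].
Solving (T + 4I)v = 0 gives the eigenspace spanned by (4, 4, 0).
With v₁ = 4, v = (4, 4, 0), so v₃ = 0.

0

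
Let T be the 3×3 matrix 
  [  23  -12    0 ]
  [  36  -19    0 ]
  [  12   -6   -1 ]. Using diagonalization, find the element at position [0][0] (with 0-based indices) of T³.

503

Characteristic polynomial: s^3 - 3s^2 - 9s - 5 = (s - 5)(s + 1)^2, so the eigenvalues are -1, -1, 5.
s=-1: eigenvector (1, 2, 0).
s=5: eigenvector (-2, -3, -1).
s=-1: eigenvector (0, 0, 1).
P = [[1, -2, 0], [2, -3, 0], [0, -1, 1]], D = diag(-1, 5, -1), P⁻¹ = [[-3, 2, 0], [-2, 1, 0], [-2, 1, 1]].
T³ = P·diag(-1, 125, -1)·P⁻¹ = [[503, -252, 0], [756, -379, 0], [252, -126, -1]].
The requested entry is 503.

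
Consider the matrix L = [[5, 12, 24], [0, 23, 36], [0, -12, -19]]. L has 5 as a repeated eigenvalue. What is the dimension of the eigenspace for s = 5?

L − 5I = [[0, 12, 24], [0, 18, 36], [0, -12, -24]].
This matrix has rank 1, so its null space has dimension 3 − 1 = 2.

2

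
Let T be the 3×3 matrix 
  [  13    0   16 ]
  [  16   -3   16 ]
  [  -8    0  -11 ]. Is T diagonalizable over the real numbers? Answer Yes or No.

Yes

Characteristic polynomial: p(μ) = μ^3 + μ^2 - 21μ - 45 = (μ - 5)(μ + 3)^2.
μ = -3 has algebraic multiplicity 2; rank(T + 3I) = 1, so geometric multiplicity = 2.
Every eigenvalue has geometric = algebraic multiplicity, so T is diagonalizable.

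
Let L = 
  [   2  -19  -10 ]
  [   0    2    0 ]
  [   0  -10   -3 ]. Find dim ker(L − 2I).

L − 2I = [[0, -19, -10], [0, 0, 0], [0, -10, -5]].
This matrix has rank 2, so its null space has dimension 3 − 2 = 1.

1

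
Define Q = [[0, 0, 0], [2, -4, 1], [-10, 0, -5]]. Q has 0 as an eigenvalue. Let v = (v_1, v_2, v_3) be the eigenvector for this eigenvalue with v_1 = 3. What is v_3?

-6

Q = [[0, 0, 0], [2, -4, 1], [-10, 0, -5]].
Solving (Q)v = 0 gives the eigenspace spanned by (3, 0, -6).
With v_1 = 3, v = (3, 0, -6), so v_3 = -6.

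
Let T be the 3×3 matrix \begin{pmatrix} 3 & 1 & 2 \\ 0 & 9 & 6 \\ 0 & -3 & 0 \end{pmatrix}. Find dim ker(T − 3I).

1

T − 3I = [[0, 1, 2], [0, 6, 6], [0, -3, -3]].
This matrix has rank 2, so its null space has dimension 3 − 2 = 1.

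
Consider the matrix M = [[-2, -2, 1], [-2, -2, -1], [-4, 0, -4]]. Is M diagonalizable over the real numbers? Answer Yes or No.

Characteristic polynomial: p(λ) = λ^3 + 8λ^2 + 20λ + 16 = (λ + 2)^2(λ + 4).
λ = -2 has algebraic multiplicity 2; rank(M + 2I) = 2, so geometric multiplicity = 1.
Geometric multiplicity < algebraic multiplicity, so M is not diagonalizable.

No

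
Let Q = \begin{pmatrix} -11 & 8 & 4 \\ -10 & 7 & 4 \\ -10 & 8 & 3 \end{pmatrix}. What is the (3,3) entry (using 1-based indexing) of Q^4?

Characteristic polynomial: r^3 + r^2 - r - 1 = (r - 1)(r + 1)^2, so the eigenvalues are -1, -1, 1.
r=-1: eigenvector (2, 2, 1).
r=-1: eigenvector (0, 1, -2).
r=1: eigenvector (1, 1, 1).
P = [[2, 0, 1], [2, 1, 1], [1, -2, 1]], D = diag(-1, -1, 1), P⁻¹ = [[3, -2, -1], [-1, 1, 0], [-5, 4, 2]].
Q⁴ = P·diag(1, 1, 1)·P⁻¹ = [[1, 0, 0], [0, 1, 0], [0, 0, 1]].
The requested entry is 1.

1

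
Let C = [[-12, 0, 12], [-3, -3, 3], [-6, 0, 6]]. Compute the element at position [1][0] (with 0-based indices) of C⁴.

Characteristic polynomial: r^3 + 9r^2 + 18r = r(r + 3)(r + 6), so the eigenvalues are -6, -3, 0.
r=-6: eigenvector (2, 1, 1).
r=-3: eigenvector (0, 1, 0).
r=0: eigenvector (1, 0, 1).
P = [[2, 0, 1], [1, 1, 0], [1, 0, 1]], D = diag(-6, -3, 0), P⁻¹ = [[1, 0, -1], [-1, 1, 1], [-1, 0, 2]].
C⁴ = P·diag(1296, 81, 0)·P⁻¹ = [[2592, 0, -2592], [1215, 81, -1215], [1296, 0, -1296]].
The requested entry is 1215.

1215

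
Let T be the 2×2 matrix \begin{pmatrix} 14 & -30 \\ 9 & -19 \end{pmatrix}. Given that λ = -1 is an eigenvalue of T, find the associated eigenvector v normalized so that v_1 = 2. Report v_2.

1

T + 1I = [[15, -30], [9, -18]].
Solving (T + 1I)v = 0 gives the eigenspace spanned by (2, 1).
With v_1 = 2, v = (2, 1), so v_2 = 1.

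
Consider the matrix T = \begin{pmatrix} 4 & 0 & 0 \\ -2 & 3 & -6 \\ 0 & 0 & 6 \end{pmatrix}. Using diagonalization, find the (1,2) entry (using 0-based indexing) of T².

Characteristic polynomial: λ^3 - 13λ^2 + 54λ - 72 = (λ - 6)(λ - 4)(λ - 3), so the eigenvalues are 3, 4, 6.
λ=6: eigenvector (0, -2, 1).
λ=3: eigenvector (0, 1, 0).
λ=4: eigenvector (1, -2, 0).
P = [[0, 0, 1], [-2, 1, -2], [1, 0, 0]], D = diag(6, 3, 4), P⁻¹ = [[0, 0, 1], [2, 1, 2], [1, 0, 0]].
T² = P·diag(36, 9, 16)·P⁻¹ = [[16, 0, 0], [-14, 9, -54], [0, 0, 36]].
The requested entry is -54.

-54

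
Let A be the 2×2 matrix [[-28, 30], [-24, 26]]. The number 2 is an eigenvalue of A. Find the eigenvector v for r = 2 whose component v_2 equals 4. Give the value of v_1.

4

A − 2I = [[-30, 30], [-24, 24]].
Solving (A − 2I)v = 0 gives the eigenspace spanned by (4, 4).
With v_2 = 4, v = (4, 4), so v_1 = 4.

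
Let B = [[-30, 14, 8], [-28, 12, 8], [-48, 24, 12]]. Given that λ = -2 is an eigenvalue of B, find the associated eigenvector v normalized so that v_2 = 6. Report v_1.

B + 2I = [[-28, 14, 8], [-28, 14, 8], [-48, 24, 14]].
Solving (B + 2I)v = 0 gives the eigenspace spanned by (3, 6, 0).
With v_2 = 6, v = (3, 6, 0), so v_1 = 3.

3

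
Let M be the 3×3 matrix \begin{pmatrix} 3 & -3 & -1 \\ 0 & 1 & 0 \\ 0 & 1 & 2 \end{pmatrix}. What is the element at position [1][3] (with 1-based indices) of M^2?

Characteristic polynomial: λ^3 - 6λ^2 + 11λ - 6 = (λ - 3)(λ - 2)(λ - 1), so the eigenvalues are 1, 2, 3.
λ=3: eigenvector (1, 0, 0).
λ=1: eigenvector (1, 1, -1).
λ=2: eigenvector (1, 0, 1).
P = [[1, 1, 1], [0, 1, 0], [0, -1, 1]], D = diag(3, 1, 2), P⁻¹ = [[1, -2, -1], [0, 1, 0], [0, 1, 1]].
M² = P·diag(9, 1, 4)·P⁻¹ = [[9, -13, -5], [0, 1, 0], [0, 3, 4]].
The requested entry is -5.

-5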